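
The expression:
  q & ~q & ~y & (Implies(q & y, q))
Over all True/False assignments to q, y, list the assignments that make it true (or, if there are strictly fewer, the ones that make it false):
is never true.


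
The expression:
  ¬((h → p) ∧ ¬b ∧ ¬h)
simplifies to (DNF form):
b ∨ h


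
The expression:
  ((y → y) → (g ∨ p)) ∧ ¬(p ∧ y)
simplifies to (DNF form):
(g ∧ ¬p) ∨ (p ∧ ¬y)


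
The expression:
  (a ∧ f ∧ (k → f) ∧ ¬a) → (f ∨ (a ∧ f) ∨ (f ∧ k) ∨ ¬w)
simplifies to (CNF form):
True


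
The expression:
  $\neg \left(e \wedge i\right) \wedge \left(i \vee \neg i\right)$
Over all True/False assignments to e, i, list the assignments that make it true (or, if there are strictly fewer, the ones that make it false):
is false only for:
  e=True, i=True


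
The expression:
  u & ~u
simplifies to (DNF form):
False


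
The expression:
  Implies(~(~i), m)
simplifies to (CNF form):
m | ~i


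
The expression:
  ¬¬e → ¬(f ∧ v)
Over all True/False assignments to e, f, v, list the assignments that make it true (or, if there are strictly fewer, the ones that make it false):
is false only for:
  e=True, f=True, v=True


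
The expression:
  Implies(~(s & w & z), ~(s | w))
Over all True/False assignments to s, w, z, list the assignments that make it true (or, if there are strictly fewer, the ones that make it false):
is true only for:
  s=False, w=False, z=False;
  s=False, w=False, z=True;
  s=True, w=True, z=True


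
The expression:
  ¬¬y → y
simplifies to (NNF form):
True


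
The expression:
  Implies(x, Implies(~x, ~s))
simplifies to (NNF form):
True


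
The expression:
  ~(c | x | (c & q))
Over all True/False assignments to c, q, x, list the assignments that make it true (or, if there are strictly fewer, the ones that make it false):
is true only for:
  c=False, q=False, x=False;
  c=False, q=True, x=False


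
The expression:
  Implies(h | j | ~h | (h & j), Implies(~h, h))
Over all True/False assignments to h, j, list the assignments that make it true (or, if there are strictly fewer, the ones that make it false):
is true only for:
  h=True, j=False;
  h=True, j=True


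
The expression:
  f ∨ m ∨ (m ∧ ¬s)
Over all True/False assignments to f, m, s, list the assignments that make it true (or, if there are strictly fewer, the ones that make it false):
is false only for:
  f=False, m=False, s=False;
  f=False, m=False, s=True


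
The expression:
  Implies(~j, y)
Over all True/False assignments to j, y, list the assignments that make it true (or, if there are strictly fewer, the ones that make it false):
is false only for:
  j=False, y=False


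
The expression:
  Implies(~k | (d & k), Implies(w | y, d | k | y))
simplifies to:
d | k | y | ~w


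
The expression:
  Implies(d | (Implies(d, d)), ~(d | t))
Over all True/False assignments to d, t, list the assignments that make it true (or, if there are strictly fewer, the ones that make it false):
is true only for:
  d=False, t=False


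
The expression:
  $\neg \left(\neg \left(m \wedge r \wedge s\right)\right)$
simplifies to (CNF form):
$m \wedge r \wedge s$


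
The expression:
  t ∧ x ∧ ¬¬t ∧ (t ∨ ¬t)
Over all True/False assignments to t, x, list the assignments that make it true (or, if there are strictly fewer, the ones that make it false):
is true only for:
  t=True, x=True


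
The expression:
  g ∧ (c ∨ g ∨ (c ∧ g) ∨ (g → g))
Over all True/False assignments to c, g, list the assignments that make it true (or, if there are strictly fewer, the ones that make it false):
is true only for:
  c=False, g=True;
  c=True, g=True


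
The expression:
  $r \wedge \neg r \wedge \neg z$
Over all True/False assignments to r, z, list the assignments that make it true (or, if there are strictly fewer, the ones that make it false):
is never true.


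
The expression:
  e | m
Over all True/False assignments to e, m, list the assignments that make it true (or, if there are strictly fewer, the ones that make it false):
is false only for:
  e=False, m=False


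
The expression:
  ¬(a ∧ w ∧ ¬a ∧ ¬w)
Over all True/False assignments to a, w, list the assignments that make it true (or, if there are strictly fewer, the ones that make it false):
is always true.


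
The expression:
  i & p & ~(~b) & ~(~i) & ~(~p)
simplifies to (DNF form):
b & i & p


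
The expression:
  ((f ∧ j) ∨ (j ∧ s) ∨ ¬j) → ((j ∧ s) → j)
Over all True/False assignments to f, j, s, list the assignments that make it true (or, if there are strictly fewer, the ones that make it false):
is always true.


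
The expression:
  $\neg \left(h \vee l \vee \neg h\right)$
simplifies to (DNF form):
$\text{False}$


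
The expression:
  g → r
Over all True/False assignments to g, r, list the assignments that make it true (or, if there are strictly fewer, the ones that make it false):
is false only for:
  g=True, r=False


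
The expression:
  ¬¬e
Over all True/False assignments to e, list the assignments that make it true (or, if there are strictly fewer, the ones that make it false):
is true only for:
  e=True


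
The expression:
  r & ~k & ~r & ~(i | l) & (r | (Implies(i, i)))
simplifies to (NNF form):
False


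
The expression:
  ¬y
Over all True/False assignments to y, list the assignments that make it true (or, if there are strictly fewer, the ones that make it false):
is true only for:
  y=False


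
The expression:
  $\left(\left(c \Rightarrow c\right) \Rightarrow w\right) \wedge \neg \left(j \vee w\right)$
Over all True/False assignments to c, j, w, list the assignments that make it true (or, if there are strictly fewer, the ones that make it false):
is never true.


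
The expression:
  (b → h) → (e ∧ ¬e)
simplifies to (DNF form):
b ∧ ¬h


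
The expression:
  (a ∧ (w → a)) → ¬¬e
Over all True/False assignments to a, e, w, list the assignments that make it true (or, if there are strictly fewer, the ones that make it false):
is false only for:
  a=True, e=False, w=False;
  a=True, e=False, w=True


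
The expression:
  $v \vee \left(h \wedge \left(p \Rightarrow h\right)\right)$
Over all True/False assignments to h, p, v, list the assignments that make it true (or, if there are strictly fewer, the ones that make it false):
is false only for:
  h=False, p=False, v=False;
  h=False, p=True, v=False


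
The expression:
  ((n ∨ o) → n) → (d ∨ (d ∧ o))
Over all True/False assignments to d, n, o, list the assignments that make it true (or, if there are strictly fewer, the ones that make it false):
is false only for:
  d=False, n=False, o=False;
  d=False, n=True, o=False;
  d=False, n=True, o=True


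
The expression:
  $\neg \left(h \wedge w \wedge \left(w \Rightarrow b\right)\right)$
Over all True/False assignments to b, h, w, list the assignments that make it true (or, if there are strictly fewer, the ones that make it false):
is false only for:
  b=True, h=True, w=True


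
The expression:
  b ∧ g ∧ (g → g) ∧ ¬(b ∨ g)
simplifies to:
False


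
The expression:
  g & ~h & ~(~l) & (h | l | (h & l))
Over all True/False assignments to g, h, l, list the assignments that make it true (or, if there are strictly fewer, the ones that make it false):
is true only for:
  g=True, h=False, l=True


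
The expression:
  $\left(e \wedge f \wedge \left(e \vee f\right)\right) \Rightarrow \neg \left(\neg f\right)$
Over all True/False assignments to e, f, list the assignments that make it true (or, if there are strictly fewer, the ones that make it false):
is always true.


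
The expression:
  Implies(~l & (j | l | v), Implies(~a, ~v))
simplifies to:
a | l | ~v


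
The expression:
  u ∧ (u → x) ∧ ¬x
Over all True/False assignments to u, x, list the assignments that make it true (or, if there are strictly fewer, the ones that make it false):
is never true.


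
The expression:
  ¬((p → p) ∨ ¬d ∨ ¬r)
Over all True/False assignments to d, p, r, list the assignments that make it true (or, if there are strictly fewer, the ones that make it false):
is never true.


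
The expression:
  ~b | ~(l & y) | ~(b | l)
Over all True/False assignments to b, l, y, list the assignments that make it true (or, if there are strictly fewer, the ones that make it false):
is false only for:
  b=True, l=True, y=True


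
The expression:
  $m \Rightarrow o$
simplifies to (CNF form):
$o \vee \neg m$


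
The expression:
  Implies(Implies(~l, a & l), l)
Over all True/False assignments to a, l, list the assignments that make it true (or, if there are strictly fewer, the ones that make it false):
is always true.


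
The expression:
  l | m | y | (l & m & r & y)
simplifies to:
l | m | y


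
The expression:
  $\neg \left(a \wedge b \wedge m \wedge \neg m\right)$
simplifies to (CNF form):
$\text{True}$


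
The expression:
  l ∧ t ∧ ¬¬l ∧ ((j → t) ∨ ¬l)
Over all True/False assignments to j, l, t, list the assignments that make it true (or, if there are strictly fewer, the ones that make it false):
is true only for:
  j=False, l=True, t=True;
  j=True, l=True, t=True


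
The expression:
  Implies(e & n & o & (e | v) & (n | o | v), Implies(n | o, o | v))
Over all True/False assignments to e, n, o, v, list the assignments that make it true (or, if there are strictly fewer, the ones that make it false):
is always true.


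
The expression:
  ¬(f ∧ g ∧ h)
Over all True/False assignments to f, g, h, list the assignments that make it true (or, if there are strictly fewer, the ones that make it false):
is false only for:
  f=True, g=True, h=True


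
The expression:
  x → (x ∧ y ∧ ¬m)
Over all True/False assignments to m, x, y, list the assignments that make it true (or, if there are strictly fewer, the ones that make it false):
is false only for:
  m=False, x=True, y=False;
  m=True, x=True, y=False;
  m=True, x=True, y=True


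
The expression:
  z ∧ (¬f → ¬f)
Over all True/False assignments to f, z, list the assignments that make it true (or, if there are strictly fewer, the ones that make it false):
is true only for:
  f=False, z=True;
  f=True, z=True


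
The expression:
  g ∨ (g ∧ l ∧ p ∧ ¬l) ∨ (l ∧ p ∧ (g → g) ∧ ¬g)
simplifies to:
g ∨ (l ∧ p)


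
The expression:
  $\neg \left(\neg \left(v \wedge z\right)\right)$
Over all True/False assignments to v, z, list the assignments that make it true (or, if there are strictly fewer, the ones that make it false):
is true only for:
  v=True, z=True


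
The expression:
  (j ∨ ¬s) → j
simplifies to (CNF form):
j ∨ s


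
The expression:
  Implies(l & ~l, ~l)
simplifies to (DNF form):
True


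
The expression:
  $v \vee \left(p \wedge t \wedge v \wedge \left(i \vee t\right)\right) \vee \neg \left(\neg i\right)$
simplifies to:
$i \vee v$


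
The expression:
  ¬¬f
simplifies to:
f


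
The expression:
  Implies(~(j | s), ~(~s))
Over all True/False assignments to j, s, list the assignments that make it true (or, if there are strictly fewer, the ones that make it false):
is false only for:
  j=False, s=False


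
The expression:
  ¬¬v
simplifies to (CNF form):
v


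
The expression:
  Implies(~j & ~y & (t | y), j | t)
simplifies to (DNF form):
True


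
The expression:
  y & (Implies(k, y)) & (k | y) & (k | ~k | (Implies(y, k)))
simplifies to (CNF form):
y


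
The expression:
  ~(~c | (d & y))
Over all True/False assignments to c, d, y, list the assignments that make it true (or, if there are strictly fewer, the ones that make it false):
is true only for:
  c=True, d=False, y=False;
  c=True, d=False, y=True;
  c=True, d=True, y=False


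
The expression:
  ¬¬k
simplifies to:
k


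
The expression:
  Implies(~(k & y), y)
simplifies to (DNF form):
y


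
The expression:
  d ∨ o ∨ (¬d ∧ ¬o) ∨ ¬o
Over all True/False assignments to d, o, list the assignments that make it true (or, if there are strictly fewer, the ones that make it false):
is always true.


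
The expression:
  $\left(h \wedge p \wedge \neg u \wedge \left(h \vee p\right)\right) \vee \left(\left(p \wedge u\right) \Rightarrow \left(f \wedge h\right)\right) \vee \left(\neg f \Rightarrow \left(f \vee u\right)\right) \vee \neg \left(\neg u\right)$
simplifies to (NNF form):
$\text{True}$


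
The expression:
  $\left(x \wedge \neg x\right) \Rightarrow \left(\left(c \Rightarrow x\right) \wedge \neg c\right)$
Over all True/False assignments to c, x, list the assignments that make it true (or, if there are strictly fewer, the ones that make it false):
is always true.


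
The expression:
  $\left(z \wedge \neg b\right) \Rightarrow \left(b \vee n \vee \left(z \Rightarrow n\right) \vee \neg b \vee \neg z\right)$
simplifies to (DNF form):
$\text{True}$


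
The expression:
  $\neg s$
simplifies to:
$\neg s$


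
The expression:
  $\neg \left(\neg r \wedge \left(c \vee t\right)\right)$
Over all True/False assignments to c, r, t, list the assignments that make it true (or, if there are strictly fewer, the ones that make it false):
is false only for:
  c=False, r=False, t=True;
  c=True, r=False, t=False;
  c=True, r=False, t=True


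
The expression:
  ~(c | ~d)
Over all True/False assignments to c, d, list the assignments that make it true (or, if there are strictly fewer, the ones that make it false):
is true only for:
  c=False, d=True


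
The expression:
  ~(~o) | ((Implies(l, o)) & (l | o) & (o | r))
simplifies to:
o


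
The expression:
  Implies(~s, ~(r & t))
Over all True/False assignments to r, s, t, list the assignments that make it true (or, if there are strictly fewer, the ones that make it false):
is false only for:
  r=True, s=False, t=True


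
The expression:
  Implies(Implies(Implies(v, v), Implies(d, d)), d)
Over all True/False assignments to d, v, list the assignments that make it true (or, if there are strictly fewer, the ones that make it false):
is true only for:
  d=True, v=False;
  d=True, v=True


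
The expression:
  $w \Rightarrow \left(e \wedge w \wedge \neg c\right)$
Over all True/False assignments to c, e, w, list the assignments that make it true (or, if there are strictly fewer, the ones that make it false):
is false only for:
  c=False, e=False, w=True;
  c=True, e=False, w=True;
  c=True, e=True, w=True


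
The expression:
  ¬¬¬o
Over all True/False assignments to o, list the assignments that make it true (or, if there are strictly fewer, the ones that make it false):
is true only for:
  o=False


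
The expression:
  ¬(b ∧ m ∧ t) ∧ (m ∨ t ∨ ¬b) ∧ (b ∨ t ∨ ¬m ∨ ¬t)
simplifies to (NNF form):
(m ∧ ¬t) ∨ (t ∧ ¬m) ∨ ¬b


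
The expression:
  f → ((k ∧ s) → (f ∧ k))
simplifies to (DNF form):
True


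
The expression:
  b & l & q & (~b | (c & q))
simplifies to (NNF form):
b & c & l & q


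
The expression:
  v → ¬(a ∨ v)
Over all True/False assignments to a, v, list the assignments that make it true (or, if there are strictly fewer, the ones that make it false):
is true only for:
  a=False, v=False;
  a=True, v=False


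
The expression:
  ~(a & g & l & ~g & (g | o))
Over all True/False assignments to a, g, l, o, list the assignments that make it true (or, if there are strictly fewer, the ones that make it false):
is always true.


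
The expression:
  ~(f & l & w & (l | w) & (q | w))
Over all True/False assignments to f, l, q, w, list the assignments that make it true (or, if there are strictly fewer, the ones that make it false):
is false only for:
  f=True, l=True, q=False, w=True;
  f=True, l=True, q=True, w=True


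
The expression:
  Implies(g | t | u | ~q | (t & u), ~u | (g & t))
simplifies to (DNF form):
~u | (g & t)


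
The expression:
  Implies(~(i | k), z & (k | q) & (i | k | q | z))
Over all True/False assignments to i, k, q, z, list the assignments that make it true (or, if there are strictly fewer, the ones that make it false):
is false only for:
  i=False, k=False, q=False, z=False;
  i=False, k=False, q=False, z=True;
  i=False, k=False, q=True, z=False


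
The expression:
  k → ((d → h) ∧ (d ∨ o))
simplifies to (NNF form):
(d ∧ h) ∨ (o ∧ ¬d) ∨ ¬k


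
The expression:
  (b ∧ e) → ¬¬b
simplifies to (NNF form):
True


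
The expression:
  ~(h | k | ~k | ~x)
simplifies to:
False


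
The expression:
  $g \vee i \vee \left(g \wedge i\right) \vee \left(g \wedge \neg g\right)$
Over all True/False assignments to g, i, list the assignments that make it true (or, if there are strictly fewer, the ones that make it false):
is false only for:
  g=False, i=False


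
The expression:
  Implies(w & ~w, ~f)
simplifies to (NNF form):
True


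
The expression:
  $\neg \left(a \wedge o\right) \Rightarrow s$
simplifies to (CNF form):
$\left(a \vee s\right) \wedge \left(o \vee s\right)$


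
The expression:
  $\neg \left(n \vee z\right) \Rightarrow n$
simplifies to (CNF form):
$n \vee z$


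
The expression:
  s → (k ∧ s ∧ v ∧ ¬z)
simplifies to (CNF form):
(k ∨ ¬s) ∧ (v ∨ ¬s) ∧ (¬s ∨ ¬z)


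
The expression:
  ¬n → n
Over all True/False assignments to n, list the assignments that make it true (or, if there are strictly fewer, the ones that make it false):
is true only for:
  n=True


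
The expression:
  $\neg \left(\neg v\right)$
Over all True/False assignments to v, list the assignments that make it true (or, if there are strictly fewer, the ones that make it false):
is true only for:
  v=True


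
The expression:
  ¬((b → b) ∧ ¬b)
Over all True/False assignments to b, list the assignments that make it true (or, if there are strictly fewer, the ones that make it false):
is true only for:
  b=True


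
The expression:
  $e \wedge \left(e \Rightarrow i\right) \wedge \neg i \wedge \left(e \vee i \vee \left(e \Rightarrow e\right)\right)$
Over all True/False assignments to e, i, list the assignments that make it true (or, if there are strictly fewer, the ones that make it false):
is never true.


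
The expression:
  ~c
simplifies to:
~c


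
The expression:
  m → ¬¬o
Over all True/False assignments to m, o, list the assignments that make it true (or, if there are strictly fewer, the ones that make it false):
is false only for:
  m=True, o=False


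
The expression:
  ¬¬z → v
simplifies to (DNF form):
v ∨ ¬z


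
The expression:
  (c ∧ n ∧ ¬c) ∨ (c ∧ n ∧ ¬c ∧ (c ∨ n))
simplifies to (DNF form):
False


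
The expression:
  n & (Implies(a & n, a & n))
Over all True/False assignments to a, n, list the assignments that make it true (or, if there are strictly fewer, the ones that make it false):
is true only for:
  a=False, n=True;
  a=True, n=True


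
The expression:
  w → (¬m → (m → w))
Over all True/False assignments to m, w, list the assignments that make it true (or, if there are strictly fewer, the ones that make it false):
is always true.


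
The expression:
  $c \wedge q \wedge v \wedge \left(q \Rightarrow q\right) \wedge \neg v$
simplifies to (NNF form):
$\text{False}$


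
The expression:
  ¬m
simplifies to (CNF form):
¬m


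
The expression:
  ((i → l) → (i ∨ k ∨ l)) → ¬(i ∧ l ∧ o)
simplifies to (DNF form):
¬i ∨ ¬l ∨ ¬o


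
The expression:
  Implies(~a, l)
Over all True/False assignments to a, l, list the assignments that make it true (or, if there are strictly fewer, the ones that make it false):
is false only for:
  a=False, l=False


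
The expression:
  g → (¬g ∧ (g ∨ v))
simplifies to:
¬g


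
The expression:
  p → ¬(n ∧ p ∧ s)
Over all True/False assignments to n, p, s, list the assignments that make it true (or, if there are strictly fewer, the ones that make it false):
is false only for:
  n=True, p=True, s=True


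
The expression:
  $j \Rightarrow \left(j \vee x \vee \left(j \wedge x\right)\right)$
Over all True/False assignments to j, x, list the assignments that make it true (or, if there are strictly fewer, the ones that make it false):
is always true.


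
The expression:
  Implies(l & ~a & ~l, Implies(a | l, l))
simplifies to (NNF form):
True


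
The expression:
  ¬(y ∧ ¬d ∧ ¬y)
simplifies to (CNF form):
True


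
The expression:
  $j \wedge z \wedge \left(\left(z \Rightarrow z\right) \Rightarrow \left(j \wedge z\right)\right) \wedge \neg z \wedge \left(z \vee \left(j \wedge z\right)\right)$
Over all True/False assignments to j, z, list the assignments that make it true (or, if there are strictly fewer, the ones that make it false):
is never true.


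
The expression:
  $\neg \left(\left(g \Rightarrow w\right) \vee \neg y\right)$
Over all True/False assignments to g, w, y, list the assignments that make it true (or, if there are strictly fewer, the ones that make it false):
is true only for:
  g=True, w=False, y=True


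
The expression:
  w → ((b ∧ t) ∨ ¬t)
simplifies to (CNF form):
b ∨ ¬t ∨ ¬w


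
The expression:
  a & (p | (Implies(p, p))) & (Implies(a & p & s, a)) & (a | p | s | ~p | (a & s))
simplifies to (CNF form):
a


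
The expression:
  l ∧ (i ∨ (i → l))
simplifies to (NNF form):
l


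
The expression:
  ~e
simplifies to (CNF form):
~e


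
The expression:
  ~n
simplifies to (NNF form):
~n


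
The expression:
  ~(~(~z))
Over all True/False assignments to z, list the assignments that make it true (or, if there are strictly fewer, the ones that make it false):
is true only for:
  z=False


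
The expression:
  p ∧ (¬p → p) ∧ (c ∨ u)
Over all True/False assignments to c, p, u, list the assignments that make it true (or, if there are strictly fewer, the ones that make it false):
is true only for:
  c=False, p=True, u=True;
  c=True, p=True, u=False;
  c=True, p=True, u=True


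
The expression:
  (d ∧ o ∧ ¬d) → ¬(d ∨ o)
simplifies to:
True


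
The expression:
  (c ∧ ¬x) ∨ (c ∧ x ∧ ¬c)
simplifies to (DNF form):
c ∧ ¬x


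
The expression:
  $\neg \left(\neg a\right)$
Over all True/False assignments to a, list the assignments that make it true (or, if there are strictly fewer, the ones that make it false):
is true only for:
  a=True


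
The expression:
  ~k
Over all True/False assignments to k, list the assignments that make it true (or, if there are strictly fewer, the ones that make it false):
is true only for:
  k=False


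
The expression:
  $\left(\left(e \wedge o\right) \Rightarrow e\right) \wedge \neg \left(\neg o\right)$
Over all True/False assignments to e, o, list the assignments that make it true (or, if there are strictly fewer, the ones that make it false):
is true only for:
  e=False, o=True;
  e=True, o=True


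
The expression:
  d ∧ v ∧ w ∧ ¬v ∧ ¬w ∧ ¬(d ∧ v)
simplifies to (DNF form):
False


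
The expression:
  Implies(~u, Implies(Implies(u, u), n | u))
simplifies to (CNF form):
n | u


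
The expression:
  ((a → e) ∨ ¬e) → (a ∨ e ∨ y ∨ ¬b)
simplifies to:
a ∨ e ∨ y ∨ ¬b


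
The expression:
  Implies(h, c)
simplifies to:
c | ~h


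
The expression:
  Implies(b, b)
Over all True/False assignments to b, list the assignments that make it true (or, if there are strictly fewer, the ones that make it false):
is always true.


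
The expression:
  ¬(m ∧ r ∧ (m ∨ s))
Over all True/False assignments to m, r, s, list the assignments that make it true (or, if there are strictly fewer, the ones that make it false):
is false only for:
  m=True, r=True, s=False;
  m=True, r=True, s=True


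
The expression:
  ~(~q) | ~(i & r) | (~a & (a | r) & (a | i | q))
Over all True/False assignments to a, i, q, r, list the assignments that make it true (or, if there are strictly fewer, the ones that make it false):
is false only for:
  a=True, i=True, q=False, r=True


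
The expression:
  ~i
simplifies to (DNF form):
~i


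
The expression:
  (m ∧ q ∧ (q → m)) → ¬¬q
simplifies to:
True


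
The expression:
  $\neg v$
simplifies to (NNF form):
$\neg v$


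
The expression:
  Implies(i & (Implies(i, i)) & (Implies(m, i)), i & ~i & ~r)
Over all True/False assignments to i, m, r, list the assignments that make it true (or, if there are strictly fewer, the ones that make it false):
is true only for:
  i=False, m=False, r=False;
  i=False, m=False, r=True;
  i=False, m=True, r=False;
  i=False, m=True, r=True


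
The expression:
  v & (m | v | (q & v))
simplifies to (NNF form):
v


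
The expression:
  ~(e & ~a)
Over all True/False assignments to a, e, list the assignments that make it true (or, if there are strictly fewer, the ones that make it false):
is false only for:
  a=False, e=True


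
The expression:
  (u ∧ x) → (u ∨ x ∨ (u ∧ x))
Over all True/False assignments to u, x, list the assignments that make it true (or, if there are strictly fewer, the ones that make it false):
is always true.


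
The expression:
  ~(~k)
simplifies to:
k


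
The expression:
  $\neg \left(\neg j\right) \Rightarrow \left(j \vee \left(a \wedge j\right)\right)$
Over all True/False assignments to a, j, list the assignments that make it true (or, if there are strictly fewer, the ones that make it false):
is always true.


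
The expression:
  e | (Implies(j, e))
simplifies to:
e | ~j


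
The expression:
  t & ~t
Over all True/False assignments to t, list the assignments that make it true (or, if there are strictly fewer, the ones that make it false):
is never true.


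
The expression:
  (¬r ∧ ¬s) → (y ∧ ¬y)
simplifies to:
r ∨ s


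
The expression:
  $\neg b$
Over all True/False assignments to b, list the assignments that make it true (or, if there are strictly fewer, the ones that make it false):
is true only for:
  b=False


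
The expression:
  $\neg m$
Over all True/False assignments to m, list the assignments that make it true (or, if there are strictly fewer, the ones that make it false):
is true only for:
  m=False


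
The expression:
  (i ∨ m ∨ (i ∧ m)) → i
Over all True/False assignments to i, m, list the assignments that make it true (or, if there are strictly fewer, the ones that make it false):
is false only for:
  i=False, m=True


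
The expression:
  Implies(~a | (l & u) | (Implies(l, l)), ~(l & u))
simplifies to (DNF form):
~l | ~u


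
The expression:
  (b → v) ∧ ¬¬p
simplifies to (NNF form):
p ∧ (v ∨ ¬b)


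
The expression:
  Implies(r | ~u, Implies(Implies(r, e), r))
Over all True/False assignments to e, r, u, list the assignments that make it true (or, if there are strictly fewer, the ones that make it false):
is false only for:
  e=False, r=False, u=False;
  e=True, r=False, u=False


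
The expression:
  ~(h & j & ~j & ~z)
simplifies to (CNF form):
True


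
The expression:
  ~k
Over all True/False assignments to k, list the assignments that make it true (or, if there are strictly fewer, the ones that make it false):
is true only for:
  k=False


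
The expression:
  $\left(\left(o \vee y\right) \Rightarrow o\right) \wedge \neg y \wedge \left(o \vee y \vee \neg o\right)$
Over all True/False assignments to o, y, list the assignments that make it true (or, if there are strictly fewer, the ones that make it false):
is true only for:
  o=False, y=False;
  o=True, y=False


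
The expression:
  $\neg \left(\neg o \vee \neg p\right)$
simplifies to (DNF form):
$o \wedge p$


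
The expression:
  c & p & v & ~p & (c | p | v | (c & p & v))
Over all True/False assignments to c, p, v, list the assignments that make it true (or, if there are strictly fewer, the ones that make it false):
is never true.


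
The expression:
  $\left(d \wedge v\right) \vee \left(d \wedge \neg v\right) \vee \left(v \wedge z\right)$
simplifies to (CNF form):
$\left(d \vee v\right) \wedge \left(d \vee z\right)$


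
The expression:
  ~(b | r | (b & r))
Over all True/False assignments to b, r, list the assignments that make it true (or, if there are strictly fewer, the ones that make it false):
is true only for:
  b=False, r=False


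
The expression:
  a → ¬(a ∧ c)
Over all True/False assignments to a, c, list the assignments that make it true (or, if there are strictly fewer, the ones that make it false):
is false only for:
  a=True, c=True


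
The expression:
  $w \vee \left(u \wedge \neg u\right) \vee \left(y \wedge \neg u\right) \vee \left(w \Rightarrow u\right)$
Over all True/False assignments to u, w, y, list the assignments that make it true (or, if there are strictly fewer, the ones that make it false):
is always true.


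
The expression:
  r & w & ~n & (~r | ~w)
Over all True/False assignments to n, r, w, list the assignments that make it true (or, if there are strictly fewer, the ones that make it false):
is never true.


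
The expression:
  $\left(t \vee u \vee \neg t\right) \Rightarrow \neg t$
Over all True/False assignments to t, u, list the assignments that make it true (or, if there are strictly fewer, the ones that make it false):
is true only for:
  t=False, u=False;
  t=False, u=True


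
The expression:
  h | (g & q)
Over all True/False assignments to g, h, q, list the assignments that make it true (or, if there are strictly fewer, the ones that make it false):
is false only for:
  g=False, h=False, q=False;
  g=False, h=False, q=True;
  g=True, h=False, q=False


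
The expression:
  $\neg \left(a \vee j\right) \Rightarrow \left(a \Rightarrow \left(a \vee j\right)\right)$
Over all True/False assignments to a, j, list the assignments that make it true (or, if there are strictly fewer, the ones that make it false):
is always true.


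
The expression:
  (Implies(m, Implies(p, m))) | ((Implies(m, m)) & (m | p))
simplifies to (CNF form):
True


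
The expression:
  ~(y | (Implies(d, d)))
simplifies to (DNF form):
False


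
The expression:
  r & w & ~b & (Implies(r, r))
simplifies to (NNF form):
r & w & ~b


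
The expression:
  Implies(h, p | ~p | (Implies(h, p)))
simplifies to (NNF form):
True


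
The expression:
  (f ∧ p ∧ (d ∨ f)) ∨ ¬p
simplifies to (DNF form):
f ∨ ¬p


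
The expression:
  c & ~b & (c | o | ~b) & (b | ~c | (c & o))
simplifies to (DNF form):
c & o & ~b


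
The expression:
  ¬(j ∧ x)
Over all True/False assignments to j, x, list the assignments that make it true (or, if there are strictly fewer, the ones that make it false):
is false only for:
  j=True, x=True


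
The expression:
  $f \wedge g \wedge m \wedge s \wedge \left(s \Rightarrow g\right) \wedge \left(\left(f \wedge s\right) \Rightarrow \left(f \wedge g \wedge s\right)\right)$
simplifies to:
$f \wedge g \wedge m \wedge s$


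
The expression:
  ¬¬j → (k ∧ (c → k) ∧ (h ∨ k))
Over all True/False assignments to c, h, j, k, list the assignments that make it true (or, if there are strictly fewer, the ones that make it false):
is false only for:
  c=False, h=False, j=True, k=False;
  c=False, h=True, j=True, k=False;
  c=True, h=False, j=True, k=False;
  c=True, h=True, j=True, k=False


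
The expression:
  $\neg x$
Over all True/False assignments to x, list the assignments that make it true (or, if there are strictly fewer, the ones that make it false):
is true only for:
  x=False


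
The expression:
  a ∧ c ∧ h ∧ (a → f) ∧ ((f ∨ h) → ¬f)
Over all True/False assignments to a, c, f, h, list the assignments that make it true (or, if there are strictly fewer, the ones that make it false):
is never true.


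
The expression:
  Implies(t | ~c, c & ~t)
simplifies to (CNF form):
c & ~t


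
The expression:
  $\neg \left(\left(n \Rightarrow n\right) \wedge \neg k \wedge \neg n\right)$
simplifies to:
$k \vee n$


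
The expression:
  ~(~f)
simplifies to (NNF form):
f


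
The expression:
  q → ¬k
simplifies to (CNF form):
¬k ∨ ¬q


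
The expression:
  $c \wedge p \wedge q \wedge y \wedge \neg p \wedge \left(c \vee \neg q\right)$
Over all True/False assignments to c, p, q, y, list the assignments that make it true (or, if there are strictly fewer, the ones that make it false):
is never true.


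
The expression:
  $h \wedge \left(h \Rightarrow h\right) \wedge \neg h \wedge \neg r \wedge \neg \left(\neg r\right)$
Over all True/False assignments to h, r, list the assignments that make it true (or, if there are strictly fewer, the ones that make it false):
is never true.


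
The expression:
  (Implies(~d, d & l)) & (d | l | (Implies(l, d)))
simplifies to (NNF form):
d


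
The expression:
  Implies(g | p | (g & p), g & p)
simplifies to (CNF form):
(g | ~p) & (p | ~g)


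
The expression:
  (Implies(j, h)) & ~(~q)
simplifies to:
q & (h | ~j)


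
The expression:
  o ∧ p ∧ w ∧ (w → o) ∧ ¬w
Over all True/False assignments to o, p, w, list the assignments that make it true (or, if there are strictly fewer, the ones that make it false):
is never true.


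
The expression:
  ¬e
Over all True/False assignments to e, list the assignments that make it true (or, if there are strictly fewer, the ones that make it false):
is true only for:
  e=False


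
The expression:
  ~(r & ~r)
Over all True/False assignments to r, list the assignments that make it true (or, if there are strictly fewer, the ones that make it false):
is always true.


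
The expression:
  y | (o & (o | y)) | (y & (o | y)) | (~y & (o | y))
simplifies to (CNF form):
o | y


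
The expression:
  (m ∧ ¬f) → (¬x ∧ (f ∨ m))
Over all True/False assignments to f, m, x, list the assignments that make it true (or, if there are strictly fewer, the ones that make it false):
is false only for:
  f=False, m=True, x=True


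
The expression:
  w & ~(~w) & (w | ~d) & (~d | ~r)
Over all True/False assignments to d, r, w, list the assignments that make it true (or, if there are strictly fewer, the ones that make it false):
is true only for:
  d=False, r=False, w=True;
  d=False, r=True, w=True;
  d=True, r=False, w=True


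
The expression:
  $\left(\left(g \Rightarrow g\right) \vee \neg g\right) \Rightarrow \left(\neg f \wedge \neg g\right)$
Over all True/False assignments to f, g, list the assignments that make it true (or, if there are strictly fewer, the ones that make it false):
is true only for:
  f=False, g=False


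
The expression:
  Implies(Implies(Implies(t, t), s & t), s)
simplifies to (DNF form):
True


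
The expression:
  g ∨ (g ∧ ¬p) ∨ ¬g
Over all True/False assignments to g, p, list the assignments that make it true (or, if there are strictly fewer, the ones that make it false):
is always true.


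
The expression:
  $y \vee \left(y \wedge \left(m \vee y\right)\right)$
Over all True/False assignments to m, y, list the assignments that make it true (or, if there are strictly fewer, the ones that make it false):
is true only for:
  m=False, y=True;
  m=True, y=True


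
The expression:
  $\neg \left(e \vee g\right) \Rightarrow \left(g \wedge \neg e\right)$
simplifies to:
$e \vee g$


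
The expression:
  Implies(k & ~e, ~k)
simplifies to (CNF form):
e | ~k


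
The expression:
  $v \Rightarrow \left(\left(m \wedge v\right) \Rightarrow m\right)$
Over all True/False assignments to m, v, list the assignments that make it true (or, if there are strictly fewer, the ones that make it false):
is always true.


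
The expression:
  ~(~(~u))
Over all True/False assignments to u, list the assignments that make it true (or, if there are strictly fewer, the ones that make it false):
is true only for:
  u=False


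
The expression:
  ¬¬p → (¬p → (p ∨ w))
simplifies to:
True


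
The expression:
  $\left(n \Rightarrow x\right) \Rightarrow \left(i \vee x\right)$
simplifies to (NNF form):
$i \vee n \vee x$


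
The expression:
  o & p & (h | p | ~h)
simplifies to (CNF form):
o & p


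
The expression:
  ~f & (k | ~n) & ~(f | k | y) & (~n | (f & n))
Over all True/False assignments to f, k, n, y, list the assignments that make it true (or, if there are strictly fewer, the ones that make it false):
is true only for:
  f=False, k=False, n=False, y=False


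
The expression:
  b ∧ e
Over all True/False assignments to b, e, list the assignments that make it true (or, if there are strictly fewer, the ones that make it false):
is true only for:
  b=True, e=True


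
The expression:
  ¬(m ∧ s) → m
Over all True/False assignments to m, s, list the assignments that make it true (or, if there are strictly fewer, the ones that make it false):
is true only for:
  m=True, s=False;
  m=True, s=True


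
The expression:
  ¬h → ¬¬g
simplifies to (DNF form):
g ∨ h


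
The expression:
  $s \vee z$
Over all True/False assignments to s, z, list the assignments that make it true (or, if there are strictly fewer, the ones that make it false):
is false only for:
  s=False, z=False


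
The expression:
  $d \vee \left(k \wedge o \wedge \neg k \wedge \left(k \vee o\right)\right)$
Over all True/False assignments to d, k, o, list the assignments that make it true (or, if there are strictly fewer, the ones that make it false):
is true only for:
  d=True, k=False, o=False;
  d=True, k=False, o=True;
  d=True, k=True, o=False;
  d=True, k=True, o=True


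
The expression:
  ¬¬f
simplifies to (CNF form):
f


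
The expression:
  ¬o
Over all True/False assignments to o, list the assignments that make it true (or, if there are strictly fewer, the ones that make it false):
is true only for:
  o=False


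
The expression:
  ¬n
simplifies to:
¬n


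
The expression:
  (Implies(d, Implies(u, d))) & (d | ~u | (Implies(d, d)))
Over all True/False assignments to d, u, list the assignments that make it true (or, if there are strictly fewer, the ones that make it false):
is always true.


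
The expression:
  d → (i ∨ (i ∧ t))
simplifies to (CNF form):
i ∨ ¬d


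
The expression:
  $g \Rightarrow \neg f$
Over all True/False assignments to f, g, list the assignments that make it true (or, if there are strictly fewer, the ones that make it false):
is false only for:
  f=True, g=True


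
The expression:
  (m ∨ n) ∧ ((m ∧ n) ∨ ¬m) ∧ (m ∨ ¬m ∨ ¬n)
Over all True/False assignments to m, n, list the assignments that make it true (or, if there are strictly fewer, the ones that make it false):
is true only for:
  m=False, n=True;
  m=True, n=True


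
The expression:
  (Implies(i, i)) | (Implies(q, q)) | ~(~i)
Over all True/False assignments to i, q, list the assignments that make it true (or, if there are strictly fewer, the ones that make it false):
is always true.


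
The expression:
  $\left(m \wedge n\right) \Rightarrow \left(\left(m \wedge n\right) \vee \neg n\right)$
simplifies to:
$\text{True}$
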